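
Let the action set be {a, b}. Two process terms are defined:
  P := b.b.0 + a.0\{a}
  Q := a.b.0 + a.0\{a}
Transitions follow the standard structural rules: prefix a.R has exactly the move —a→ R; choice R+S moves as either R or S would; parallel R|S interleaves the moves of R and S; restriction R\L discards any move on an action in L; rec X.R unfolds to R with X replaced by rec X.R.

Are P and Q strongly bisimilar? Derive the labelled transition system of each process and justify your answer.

Reachable graph of P (4 states):
  m0 = b.b.0 + a.0\{a} has moves —a→ m1, —b→ m2
  m1 = 0\{a} has moves deadlocked
  m2 = b.0 has moves —b→ m3
  m3 = 0 has moves deadlocked
Reachable graph of Q (4 states):
  n0 = a.b.0 + a.0\{a} has moves —a→ n1, —a→ n2
  n1 = 0\{a} has moves deadlocked
  n2 = b.0 has moves —b→ n3
  n3 = 0 has moves deadlocked
Bisimilarity quotient blocks:
  B0 = {m0}
  B1 = {m1, m3, n1, n3}
  B2 = {m2, n2}
  B3 = {n0}
m0 ∈ B0, n0 ∈ B3 → different blocks

P ≁ Q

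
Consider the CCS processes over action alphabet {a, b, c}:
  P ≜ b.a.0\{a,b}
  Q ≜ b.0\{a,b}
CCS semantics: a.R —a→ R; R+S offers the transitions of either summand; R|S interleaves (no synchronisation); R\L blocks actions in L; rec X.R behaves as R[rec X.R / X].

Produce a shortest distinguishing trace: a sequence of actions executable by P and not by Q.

Reachable graph of P (3 states):
  m0 = b.a.0\{a,b} has moves -b-> m1
  m1 = a.0\{a,b} has moves -a-> m2
  m2 = 0\{a,b} has moves ·
Reachable graph of Q (2 states):
  n0 = b.0\{a,b} has moves -b-> n1
  n1 = 0\{a,b} has moves ·
Executing ba from P (initial set {m0}):
  [1] b ⇒ {m1}
  [2] a ⇒ {m2}
  P completes σ.
Executing ba from Q (initial set {n0}):
  [1] b ⇒ {n1}
  [2] a ⇒ no successor for Q

ba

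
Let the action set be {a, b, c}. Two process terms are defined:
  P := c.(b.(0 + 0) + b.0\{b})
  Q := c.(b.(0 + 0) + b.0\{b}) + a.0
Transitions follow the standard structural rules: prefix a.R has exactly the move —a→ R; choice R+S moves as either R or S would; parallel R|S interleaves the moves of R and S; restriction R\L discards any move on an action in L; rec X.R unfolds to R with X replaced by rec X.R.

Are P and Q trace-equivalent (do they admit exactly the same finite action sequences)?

traces(P) ≠ traces(Q) — witness ⟨a⟩

Reachable graph of P (4 states):
  u0 = c.(b.(0 + 0) + b.0\{b}) ⊢ =c=> u1
  u1 = b.(0 + 0) + b.0\{b} ⊢ =b=> u2, =b=> u3
  u2 = 0 + 0 ⊢ (no moves)
  u3 = 0\{b} ⊢ (no moves)
Reachable graph of Q (5 states):
  v0 = c.(b.(0 + 0) + b.0\{b}) + a.0 ⊢ =a=> v1, =c=> v2
  v1 = 0 ⊢ (no moves)
  v2 = b.(0 + 0) + b.0\{b} ⊢ =b=> v3, =b=> v4
  v3 = 0 + 0 ⊢ (no moves)
  v4 = 0\{b} ⊢ (no moves)
Executing a from Q (initial set {v0}):
  step 1 (a): {v1}
  Q completes σ.
Executing a from P (initial set {u0}):
  step 1 (a): ∅ (P stuck)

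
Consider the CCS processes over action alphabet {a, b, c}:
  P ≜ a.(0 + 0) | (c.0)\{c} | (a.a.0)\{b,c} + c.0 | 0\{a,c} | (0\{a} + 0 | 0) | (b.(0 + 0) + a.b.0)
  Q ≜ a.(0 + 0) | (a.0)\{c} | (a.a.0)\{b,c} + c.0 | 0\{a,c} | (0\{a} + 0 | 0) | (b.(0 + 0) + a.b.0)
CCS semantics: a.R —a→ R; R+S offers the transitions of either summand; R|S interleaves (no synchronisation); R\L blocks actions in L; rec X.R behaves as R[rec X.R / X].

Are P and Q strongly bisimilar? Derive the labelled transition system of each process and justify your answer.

NO

LTS(P): 13 reachable states
  m0 = a.(0 + 0) | (c.0)\{c} | (a.a.0)\{b,c} + c.0 | 0\{a,c} | (0\{a} + 0 | 0) | (b.(0 + 0) + a.b.0) → --a--▸ m1, --a--▸ m2, --a--▸ m3, --b--▸ m4, --c--▸ m5
  m1 = (0 + 0) | (c.0)\{c} | (a.a.0)\{b,c} → --a--▸ m6
  m2 = a.(0 + 0) | (c.0)\{c} | (a.0)\{b,c} → --a--▸ m6, --a--▸ m7
  m3 = c.0 | 0\{a,c} | (0\{a} + 0 | 0) | b.0 → --b--▸ m8, --c--▸ m9
  m4 = c.0 | 0\{a,c} | (0\{a} + 0 | 0) | (0 + 0) → --c--▸ m10
  m5 = 0 | 0\{a,c} | (0\{a} + 0 | 0) | (b.(0 + 0) + a.b.0) → --a--▸ m9, --b--▸ m10
  m6 = (0 + 0) | (c.0)\{c} | (a.0)\{b,c} → --a--▸ m11
  m7 = a.(0 + 0) | (c.0)\{c} | 0\{b,c} → --a--▸ m11
  m8 = c.0 | 0\{a,c} | (0\{a} + 0 | 0) | 0 → --c--▸ m12
  m9 = 0 | 0\{a,c} | (0\{a} + 0 | 0) | b.0 → --b--▸ m12
  m10 = 0 | 0\{a,c} | (0\{a} + 0 | 0) | (0 + 0) → (no moves)
  m11 = (0 + 0) | (c.0)\{c} | 0\{b,c} → (no moves)
  m12 = 0 | 0\{a,c} | (0\{a} + 0 | 0) | 0 → (no moves)
LTS(Q): 19 reachable states
  n0 = a.(0 + 0) | (a.0)\{c} | (a.a.0)\{b,c} + c.0 | 0\{a,c} | (0\{a} + 0 | 0) | (b.(0 + 0) + a.b.0) → --a--▸ n1, --a--▸ n2, --a--▸ n3, --a--▸ n4, --b--▸ n5, --c--▸ n6
  n1 = (0 + 0) | (a.0)\{c} | (a.a.0)\{b,c} → --a--▸ n7, --a--▸ n8
  n2 = a.(0 + 0) | (a.0)\{c} | (a.0)\{b,c} → --a--▸ n10, --a--▸ n7, --a--▸ n9
  n3 = a.(0 + 0) | 0\{c} | (a.a.0)\{b,c} → --a--▸ n10, --a--▸ n8
  n4 = c.0 | 0\{a,c} | (0\{a} + 0 | 0) | b.0 → --b--▸ n11, --c--▸ n12
  n5 = c.0 | 0\{a,c} | (0\{a} + 0 | 0) | (0 + 0) → --c--▸ n13
  n6 = 0 | 0\{a,c} | (0\{a} + 0 | 0) | (b.(0 + 0) + a.b.0) → --a--▸ n12, --b--▸ n13
  n7 = (0 + 0) | (a.0)\{c} | (a.0)\{b,c} → --a--▸ n14, --a--▸ n15
  n8 = (0 + 0) | 0\{c} | (a.a.0)\{b,c} → --a--▸ n15
  n9 = a.(0 + 0) | (a.0)\{c} | 0\{b,c} → --a--▸ n14, --a--▸ n16
  n10 = a.(0 + 0) | 0\{c} | (a.0)\{b,c} → --a--▸ n15, --a--▸ n16
  n11 = c.0 | 0\{a,c} | (0\{a} + 0 | 0) | 0 → --c--▸ n17
  n12 = 0 | 0\{a,c} | (0\{a} + 0 | 0) | b.0 → --b--▸ n17
  n13 = 0 | 0\{a,c} | (0\{a} + 0 | 0) | (0 + 0) → (no moves)
  n14 = (0 + 0) | (a.0)\{c} | 0\{b,c} → --a--▸ n18
  n15 = (0 + 0) | 0\{c} | (a.0)\{b,c} → --a--▸ n18
  n16 = a.(0 + 0) | 0\{c} | 0\{b,c} → --a--▸ n18
  n17 = 0 | 0\{a,c} | (0\{a} + 0 | 0) | 0 → (no moves)
  n18 = (0 + 0) | 0\{c} | 0\{b,c} → (no moves)
Partition-refinement fixed point:
  B0 = {m0}
  B1 = {m3, n4}
  B2 = {m4, m8, n11, n5}
  B3 = {m10, m11, m12, n13, n17, n18}
  B4 = {m9, n12}
  B5 = {m1, m2, n10, n7, n8, n9}
  B6 = {m6, m7, n14, n15, n16}
  B7 = {m5, n6}
  B8 = {n0}
  B9 = {n1, n2, n3}
m0 ∈ B0, n0 ∈ B8 → different blocks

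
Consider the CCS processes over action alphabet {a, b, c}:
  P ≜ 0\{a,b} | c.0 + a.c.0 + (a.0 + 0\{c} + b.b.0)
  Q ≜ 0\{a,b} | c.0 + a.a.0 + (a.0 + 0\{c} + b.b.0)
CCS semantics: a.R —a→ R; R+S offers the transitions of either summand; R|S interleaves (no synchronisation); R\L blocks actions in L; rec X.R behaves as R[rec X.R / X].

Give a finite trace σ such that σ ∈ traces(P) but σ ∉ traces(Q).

ac

Reachable graph of P (5 states):
  m0 = 0\{a,b} | c.0 + a.c.0 + (a.0 + 0\{c} + b.b.0) ⊢ —a→ m1, —a→ m2, —b→ m3, —c→ m4
  m1 = 0 ⊢ ∅
  m2 = c.0 ⊢ —c→ m1
  m3 = b.0 ⊢ —b→ m1
  m4 = 0\{a,b} | 0 ⊢ ∅
Reachable graph of Q (5 states):
  n0 = 0\{a,b} | c.0 + a.a.0 + (a.0 + 0\{c} + b.b.0) ⊢ —a→ n1, —a→ n2, —b→ n3, —c→ n4
  n1 = 0 ⊢ ∅
  n2 = a.0 ⊢ —a→ n1
  n3 = b.0 ⊢ —b→ n1
  n4 = 0\{a,b} | 0 ⊢ ∅
Executing ac from P (initial set {m0}):
  step 1 (a): {m1, m2}
  step 2 (c): {m1}
  — P admits the full trace.
Executing ac from Q (initial set {n0}):
  step 1 (a): {n1, n2}
  step 2 (c): ∅ (Q stuck)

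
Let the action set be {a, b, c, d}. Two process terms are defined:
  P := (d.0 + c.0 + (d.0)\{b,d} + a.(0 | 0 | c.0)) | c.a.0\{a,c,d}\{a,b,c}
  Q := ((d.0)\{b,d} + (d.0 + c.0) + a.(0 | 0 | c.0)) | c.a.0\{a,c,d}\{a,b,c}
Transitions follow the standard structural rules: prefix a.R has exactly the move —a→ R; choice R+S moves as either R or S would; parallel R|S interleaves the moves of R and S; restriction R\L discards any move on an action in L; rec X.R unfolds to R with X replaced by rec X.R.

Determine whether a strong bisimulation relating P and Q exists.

YES

Reachable graph of P (12 states):
  m0 = (d.0 + c.0 + (d.0)\{b,d} + a.(0 | 0 | c.0)) | c.a.0\{a,c,d}\{a,b,c} :: =a=> m1, =c=> m2, =c=> m3, =d=> m3
  m1 = 0 | 0 | c.0 | c.a.0\{a,c,d}\{a,b,c} :: =c=> m4, =c=> m5
  m2 = (d.0 + c.0 + (d.0)\{b,d} + a.(0 | 0 | c.0)) | a.0\{a,c,d}\{a,b,c} :: =a=> m5, =a=> m6, =c=> m7, =d=> m7
  m3 = 0 | c.a.0\{a,c,d}\{a,b,c} :: =c=> m7
  m4 = 0 | 0 | 0 | c.a.0\{a,c,d}\{a,b,c} :: =c=> m8
  m5 = 0 | 0 | c.0 | a.0\{a,c,d}\{a,b,c} :: =a=> m9, =c=> m8
  m6 = (d.0 + c.0 + (d.0)\{b,d} + a.(0 | 0 | c.0)) | 0\{a,c,d}\{a,b,c} :: =a=> m9, =c=> m10, =d=> m10
  m7 = 0 | a.0\{a,c,d}\{a,b,c} :: =a=> m10
  m8 = 0 | 0 | 0 | a.0\{a,c,d}\{a,b,c} :: =a=> m11
  m9 = 0 | 0 | c.0 | 0\{a,c,d}\{a,b,c} :: =c=> m11
  m10 = 0 | 0\{a,c,d}\{a,b,c} :: stopped
  m11 = 0 | 0 | 0 | 0\{a,c,d}\{a,b,c} :: stopped
Reachable graph of Q (12 states):
  n0 = ((d.0)\{b,d} + (d.0 + c.0) + a.(0 | 0 | c.0)) | c.a.0\{a,c,d}\{a,b,c} :: =a=> n1, =c=> n2, =c=> n3, =d=> n3
  n1 = 0 | 0 | c.0 | c.a.0\{a,c,d}\{a,b,c} :: =c=> n4, =c=> n5
  n2 = ((d.0)\{b,d} + (d.0 + c.0) + a.(0 | 0 | c.0)) | a.0\{a,c,d}\{a,b,c} :: =a=> n5, =a=> n6, =c=> n7, =d=> n7
  n3 = 0 | c.a.0\{a,c,d}\{a,b,c} :: =c=> n7
  n4 = 0 | 0 | 0 | c.a.0\{a,c,d}\{a,b,c} :: =c=> n8
  n5 = 0 | 0 | c.0 | a.0\{a,c,d}\{a,b,c} :: =a=> n9, =c=> n8
  n6 = ((d.0)\{b,d} + (d.0 + c.0) + a.(0 | 0 | c.0)) | 0\{a,c,d}\{a,b,c} :: =a=> n9, =c=> n10, =d=> n10
  n7 = 0 | a.0\{a,c,d}\{a,b,c} :: =a=> n10
  n8 = 0 | 0 | 0 | a.0\{a,c,d}\{a,b,c} :: =a=> n11
  n9 = 0 | 0 | c.0 | 0\{a,c,d}\{a,b,c} :: =c=> n11
  n10 = 0 | 0\{a,c,d}\{a,b,c} :: stopped
  n11 = 0 | 0 | 0 | 0\{a,c,d}\{a,b,c} :: stopped
Bisimilarity quotient blocks:
  B0 = {m0, n0}
  B1 = {m3, m4, n3, n4}
  B2 = {m7, m8, n7, n8}
  B3 = {m10, m11, n10, n11}
  B4 = {m2, n2}
  B5 = {m5, n5}
  B6 = {m9, n9}
  B7 = {m6, n6}
  B8 = {m1, n1}
m0 ∈ B0, n0 ∈ B0 → same block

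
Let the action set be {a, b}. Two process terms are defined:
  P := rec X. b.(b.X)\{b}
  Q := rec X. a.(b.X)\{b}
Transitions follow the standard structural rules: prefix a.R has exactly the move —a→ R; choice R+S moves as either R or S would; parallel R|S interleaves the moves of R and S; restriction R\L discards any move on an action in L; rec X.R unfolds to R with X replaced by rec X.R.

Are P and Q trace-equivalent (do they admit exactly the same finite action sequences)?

trace-distinct — witness ⟨b⟩

LTS(P): 2 reachable states
  u0 = rec X. b.(b.X)\{b} has moves —b→ u1
  u1 = (b.(rec X. b.(b.X)\{b}))\{b} has moves ∅
LTS(Q): 2 reachable states
  v0 = rec X. a.(b.X)\{b} has moves —a→ v1
  v1 = (b.(rec X. a.(b.X)\{b}))\{b} has moves ∅
Trace ⟨b⟩ through P, begin at {u0}:
  after b @ step 1: {u1}
  ✓ P
Trace ⟨b⟩ through Q, begin at {v0}:
  after b @ step 1: no successor for Q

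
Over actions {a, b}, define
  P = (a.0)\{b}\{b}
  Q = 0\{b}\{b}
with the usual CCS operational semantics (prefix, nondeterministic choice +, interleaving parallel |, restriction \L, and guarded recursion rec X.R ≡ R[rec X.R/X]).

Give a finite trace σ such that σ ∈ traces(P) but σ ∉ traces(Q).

Reachable graph of P (2 states):
  m0 = (a.0)\{b}\{b} | -a-> m1
  m1 = 0\{b}\{b} | (no moves)
Reachable graph of Q (1 states):
  n0 = 0\{b}\{b} | (no moves)
Trace ⟨a⟩ through P, begin at {m0}:
  step 1 (a): {m1}
  P completes σ.
Trace ⟨a⟩ through Q, begin at {n0}:
  step 1 (a): no successor for Q

a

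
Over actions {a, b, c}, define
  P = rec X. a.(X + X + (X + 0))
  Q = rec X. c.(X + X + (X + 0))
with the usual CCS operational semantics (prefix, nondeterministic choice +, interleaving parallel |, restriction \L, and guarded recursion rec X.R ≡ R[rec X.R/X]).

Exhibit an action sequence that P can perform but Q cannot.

LTS(P): 2 reachable states
  s0 = rec X. a.(X + X + (X + 0)) → ··a··> s1
  s1 = (rec X. a.(X + X + (X + 0))) + (rec X. a.(X + X + (X + 0))) + ((rec X. a.(X + X + (X + 0))) + 0) → ··a··> s1
LTS(Q): 2 reachable states
  t0 = rec X. c.(X + X + (X + 0)) → ··c··> t1
  t1 = (rec X. c.(X + X + (X + 0))) + (rec X. c.(X + X + (X + 0))) + ((rec X. c.(X + X + (X + 0))) + 0) → ··c··> t1
Run σ = ⟨a⟩ on P: start {s0}
  [1] a ⇒ {s1}
  ✓ P
Run σ = ⟨a⟩ on Q: start {t0}
  [1] a ⇒ ∅ (Q stuck)

a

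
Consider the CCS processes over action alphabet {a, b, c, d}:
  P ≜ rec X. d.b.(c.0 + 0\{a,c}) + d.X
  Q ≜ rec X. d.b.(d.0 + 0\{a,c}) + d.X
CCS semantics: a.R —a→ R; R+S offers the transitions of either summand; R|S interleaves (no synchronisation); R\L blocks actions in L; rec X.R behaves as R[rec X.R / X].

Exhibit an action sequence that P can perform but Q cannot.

dbc

Reachable graph of P (4 states):
  p0 = rec X. d.b.(c.0 + 0\{a,c}) + d.X has moves -d-> p0, -d-> p1
  p1 = b.(c.0 + 0\{a,c}) has moves -b-> p2
  p2 = c.0 + 0\{a,c} has moves -c-> p3
  p3 = 0 has moves ∅
Reachable graph of Q (4 states):
  q0 = rec X. d.b.(d.0 + 0\{a,c}) + d.X has moves -d-> q0, -d-> q1
  q1 = b.(d.0 + 0\{a,c}) has moves -b-> q2
  q2 = d.0 + 0\{a,c} has moves -d-> q3
  q3 = 0 has moves ∅
Run σ = ⟨dbc⟩ on P: start {p0}
  [1] d ⇒ {p0, p1}
  [2] b ⇒ {p2}
  [3] c ⇒ {p3}
  ✓ P
Run σ = ⟨dbc⟩ on Q: start {q0}
  [1] d ⇒ {q0, q1}
  [2] b ⇒ {q2}
  [3] c ⇒ ∅ (Q stuck)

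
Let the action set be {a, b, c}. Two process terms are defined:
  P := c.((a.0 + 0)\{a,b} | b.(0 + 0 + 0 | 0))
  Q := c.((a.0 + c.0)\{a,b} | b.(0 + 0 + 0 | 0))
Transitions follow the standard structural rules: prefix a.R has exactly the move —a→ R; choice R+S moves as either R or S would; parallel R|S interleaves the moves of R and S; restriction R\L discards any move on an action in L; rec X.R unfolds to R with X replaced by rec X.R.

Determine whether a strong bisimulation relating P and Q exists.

P ≁ Q

P's transition system — 3 states:
  m0 = c.((a.0 + 0)\{a,b} | b.(0 + 0 + 0 | 0)) | —c→ m1
  m1 = (a.0 + 0)\{a,b} | b.(0 + 0 + 0 | 0) | —b→ m2
  m2 = (a.0 + 0)\{a,b} | (0 + 0 + 0 | 0) | deadlocked
Q's transition system — 5 states:
  n0 = c.((a.0 + c.0)\{a,b} | b.(0 + 0 + 0 | 0)) | —c→ n1
  n1 = (a.0 + c.0)\{a,b} | b.(0 + 0 + 0 | 0) | —b→ n2, —c→ n3
  n2 = (a.0 + c.0)\{a,b} | (0 + 0 + 0 | 0) | —c→ n4
  n3 = 0\{a,b} | b.(0 + 0 + 0 | 0) | —b→ n4
  n4 = 0\{a,b} | (0 + 0 + 0 | 0) | deadlocked
Partition-refinement fixed point:
  B0 = {m0}
  B1 = {m1, n3}
  B2 = {m2, n4}
  B3 = {n0}
  B4 = {n1}
  B5 = {n2}
m0 ∈ B0, n0 ∈ B3 → different blocks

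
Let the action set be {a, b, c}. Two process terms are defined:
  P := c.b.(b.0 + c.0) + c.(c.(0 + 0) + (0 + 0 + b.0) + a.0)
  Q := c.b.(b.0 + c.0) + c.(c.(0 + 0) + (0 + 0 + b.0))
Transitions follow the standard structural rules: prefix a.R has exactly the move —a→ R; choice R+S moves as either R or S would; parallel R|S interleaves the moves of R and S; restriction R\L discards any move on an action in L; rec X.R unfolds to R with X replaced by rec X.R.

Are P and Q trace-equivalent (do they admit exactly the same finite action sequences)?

trace-distinct — witness ⟨ca⟩

LTS(P): 6 reachable states
  m0 = c.b.(b.0 + c.0) + c.(c.(0 + 0) + (0 + 0 + b.0) + a.0) :: -c-> m1, -c-> m2
  m1 = b.(b.0 + c.0) :: -b-> m3
  m2 = c.(0 + 0) + (0 + 0 + b.0) + a.0 :: -a-> m4, -b-> m4, -c-> m5
  m3 = b.0 + c.0 :: -b-> m4, -c-> m4
  m4 = 0 :: stopped
  m5 = 0 + 0 :: stopped
LTS(Q): 6 reachable states
  n0 = c.b.(b.0 + c.0) + c.(c.(0 + 0) + (0 + 0 + b.0)) :: -c-> n1, -c-> n2
  n1 = b.(b.0 + c.0) :: -b-> n3
  n2 = c.(0 + 0) + (0 + 0 + b.0) :: -b-> n4, -c-> n5
  n3 = b.0 + c.0 :: -b-> n4, -c-> n4
  n4 = 0 :: stopped
  n5 = 0 + 0 :: stopped
Run σ = ⟨ca⟩ on P: start {m0}
  after c @ step 1: {m1, m2}
  after a @ step 2: {m4}
  — P admits the full trace.
Run σ = ⟨ca⟩ on Q: start {n0}
  after c @ step 1: {n1, n2}
  after a @ step 2: ∅  — Q cannot continue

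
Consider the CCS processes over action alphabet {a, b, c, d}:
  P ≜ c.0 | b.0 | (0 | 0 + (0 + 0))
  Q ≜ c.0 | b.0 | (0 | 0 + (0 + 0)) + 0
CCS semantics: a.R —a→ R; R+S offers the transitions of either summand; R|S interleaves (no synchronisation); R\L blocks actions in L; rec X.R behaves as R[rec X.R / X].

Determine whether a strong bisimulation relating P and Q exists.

LTS(P): 4 reachable states
  s0 = c.0 | b.0 | (0 | 0 + (0 + 0)) ⊢ =b=> s1, =c=> s2
  s1 = c.0 | 0 | (0 | 0 + (0 + 0)) ⊢ =c=> s3
  s2 = 0 | b.0 | (0 | 0 + (0 + 0)) ⊢ =b=> s3
  s3 = 0 | 0 | (0 | 0 + (0 + 0)) ⊢ deadlocked
LTS(Q): 4 reachable states
  t0 = c.0 | b.0 | (0 | 0 + (0 + 0)) + 0 ⊢ =b=> t1, =c=> t2
  t1 = c.0 | 0 | (0 | 0 + (0 + 0)) ⊢ =c=> t3
  t2 = 0 | b.0 | (0 | 0 + (0 + 0)) ⊢ =b=> t3
  t3 = 0 | 0 | (0 | 0 + (0 + 0)) ⊢ deadlocked
Bisimilarity quotient blocks:
  B0 = {s0, t0}
  B1 = {s1, t1}
  B2 = {s3, t3}
  B3 = {s2, t2}
s0 ∈ B0, t0 ∈ B0 → same block

P ~ Q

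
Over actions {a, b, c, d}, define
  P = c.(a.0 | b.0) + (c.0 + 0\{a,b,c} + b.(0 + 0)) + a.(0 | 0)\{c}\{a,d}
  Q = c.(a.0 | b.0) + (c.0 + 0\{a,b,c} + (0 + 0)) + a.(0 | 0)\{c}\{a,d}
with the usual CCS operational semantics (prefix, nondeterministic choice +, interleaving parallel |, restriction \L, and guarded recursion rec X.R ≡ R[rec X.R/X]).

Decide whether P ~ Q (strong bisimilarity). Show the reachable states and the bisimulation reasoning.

P's transition system — 8 states:
  s0 = c.(a.0 | b.0) + (c.0 + 0\{a,b,c} + b.(0 + 0)) + a.(0 | 0)\{c}\{a,d} :: ··a··> s1, ··b··> s2, ··c··> s3, ··c··> s4
  s1 = (0 | 0)\{c}\{a,d} :: ∅
  s2 = 0 + 0 :: ∅
  s3 = 0 :: ∅
  s4 = a.0 | b.0 :: ··a··> s5, ··b··> s6
  s5 = 0 | b.0 :: ··b··> s7
  s6 = a.0 | 0 :: ··a··> s7
  s7 = 0 | 0 :: ∅
Q's transition system — 7 states:
  t0 = c.(a.0 | b.0) + (c.0 + 0\{a,b,c} + (0 + 0)) + a.(0 | 0)\{c}\{a,d} :: ··a··> t1, ··c··> t2, ··c··> t3
  t1 = (0 | 0)\{c}\{a,d} :: ∅
  t2 = 0 :: ∅
  t3 = a.0 | b.0 :: ··a··> t4, ··b··> t5
  t4 = 0 | b.0 :: ··b··> t6
  t5 = a.0 | 0 :: ··a··> t6
  t6 = 0 | 0 :: ∅
Partition-refinement fixed point:
  B0 = {s0}
  B1 = {s4, t3}
  B2 = {s5, t4}
  B3 = {s1, s2, s3, s7, t1, t2, t6}
  B4 = {s6, t5}
  B5 = {t0}
s0 ∈ B0, t0 ∈ B5 → different blocks

not bisimilar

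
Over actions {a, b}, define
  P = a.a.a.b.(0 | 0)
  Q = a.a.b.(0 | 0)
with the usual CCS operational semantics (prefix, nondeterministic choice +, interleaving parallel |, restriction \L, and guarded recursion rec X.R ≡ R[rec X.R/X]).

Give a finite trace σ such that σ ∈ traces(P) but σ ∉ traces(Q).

aaa

LTS(P): 5 reachable states
  p0 = a.a.a.b.(0 | 0) has moves —a→ p1
  p1 = a.a.b.(0 | 0) has moves —a→ p2
  p2 = a.b.(0 | 0) has moves —a→ p3
  p3 = b.(0 | 0) has moves —b→ p4
  p4 = 0 | 0 has moves (no moves)
LTS(Q): 4 reachable states
  q0 = a.a.b.(0 | 0) has moves —a→ q1
  q1 = a.b.(0 | 0) has moves —a→ q2
  q2 = b.(0 | 0) has moves —b→ q3
  q3 = 0 | 0 has moves (no moves)
Trace ⟨aaa⟩ through P, begin at {p0}:
  [1] a ⇒ {p1}
  [2] a ⇒ {p2}
  [3] a ⇒ {p3}
  P completes σ.
Trace ⟨aaa⟩ through Q, begin at {q0}:
  [1] a ⇒ {q1}
  [2] a ⇒ {q2}
  [3] a ⇒ ∅ (Q stuck)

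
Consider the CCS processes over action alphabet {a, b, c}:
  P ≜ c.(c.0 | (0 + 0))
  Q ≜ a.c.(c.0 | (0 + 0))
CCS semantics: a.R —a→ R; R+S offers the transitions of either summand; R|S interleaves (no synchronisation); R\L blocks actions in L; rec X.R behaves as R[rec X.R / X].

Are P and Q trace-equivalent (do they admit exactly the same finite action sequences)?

trace-distinct — witness ⟨c⟩

Reachable graph of P (3 states):
  p0 = c.(c.0 | (0 + 0)) | -c-> p1
  p1 = c.0 | (0 + 0) | -c-> p2
  p2 = 0 | (0 + 0) | ·
Reachable graph of Q (4 states):
  q0 = a.c.(c.0 | (0 + 0)) | -a-> q1
  q1 = c.(c.0 | (0 + 0)) | -c-> q2
  q2 = c.0 | (0 + 0) | -c-> q3
  q3 = 0 | (0 + 0) | ·
Run σ = ⟨c⟩ on P: start {p0}
  step 1 (c): {p1}
  — P admits the full trace.
Run σ = ⟨c⟩ on Q: start {q0}
  step 1 (c): no successor for Q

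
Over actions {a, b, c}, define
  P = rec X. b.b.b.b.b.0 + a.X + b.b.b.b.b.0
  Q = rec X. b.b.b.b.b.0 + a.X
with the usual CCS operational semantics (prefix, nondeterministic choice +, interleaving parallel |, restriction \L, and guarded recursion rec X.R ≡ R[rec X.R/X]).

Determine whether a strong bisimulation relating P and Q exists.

P ~ Q

P's transition system — 6 states:
  m0 = rec X. b.b.b.b.b.0 + a.X + b.b.b.b.b.0 → =a=> m0, =b=> m1
  m1 = b.b.b.b.0 → =b=> m2
  m2 = b.b.b.0 → =b=> m3
  m3 = b.b.0 → =b=> m4
  m4 = b.0 → =b=> m5
  m5 = 0 → stopped
Q's transition system — 6 states:
  n0 = rec X. b.b.b.b.b.0 + a.X → =a=> n0, =b=> n1
  n1 = b.b.b.b.0 → =b=> n2
  n2 = b.b.b.0 → =b=> n3
  n3 = b.b.0 → =b=> n4
  n4 = b.0 → =b=> n5
  n5 = 0 → stopped
Bisimilarity quotient blocks:
  B0 = {m0, n0}
  B1 = {m1, n1}
  B2 = {m2, n2}
  B3 = {m3, n3}
  B4 = {m4, n4}
  B5 = {m5, n5}
m0 ∈ B0, n0 ∈ B0 → same block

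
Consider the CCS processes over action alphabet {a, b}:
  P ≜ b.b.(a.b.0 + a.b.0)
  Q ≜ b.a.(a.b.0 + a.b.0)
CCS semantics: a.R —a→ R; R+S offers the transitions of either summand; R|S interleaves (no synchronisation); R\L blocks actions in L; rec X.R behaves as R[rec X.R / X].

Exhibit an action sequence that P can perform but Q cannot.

Reachable graph of P (5 states):
  s0 = b.b.(a.b.0 + a.b.0) ⊢ ··b··> s1
  s1 = b.(a.b.0 + a.b.0) ⊢ ··b··> s2
  s2 = a.b.0 + a.b.0 ⊢ ··a··> s3
  s3 = b.0 ⊢ ··b··> s4
  s4 = 0 ⊢ (no moves)
Reachable graph of Q (5 states):
  t0 = b.a.(a.b.0 + a.b.0) ⊢ ··b··> t1
  t1 = a.(a.b.0 + a.b.0) ⊢ ··a··> t2
  t2 = a.b.0 + a.b.0 ⊢ ··a··> t3
  t3 = b.0 ⊢ ··b··> t4
  t4 = 0 ⊢ (no moves)
Executing bb from P (initial set {s0}):
  [1] b ⇒ {s1}
  [2] b ⇒ {s2}
  P completes σ.
Executing bb from Q (initial set {t0}):
  [1] b ⇒ {t1}
  [2] b ⇒ no successor for Q

bb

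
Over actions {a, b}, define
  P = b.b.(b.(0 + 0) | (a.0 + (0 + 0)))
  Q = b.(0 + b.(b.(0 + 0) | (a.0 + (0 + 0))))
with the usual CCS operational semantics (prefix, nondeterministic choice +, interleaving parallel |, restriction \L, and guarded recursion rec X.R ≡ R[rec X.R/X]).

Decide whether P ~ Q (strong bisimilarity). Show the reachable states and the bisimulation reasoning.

YES

P's transition system — 6 states:
  s0 = b.b.(b.(0 + 0) | (a.0 + (0 + 0))) → —b→ s1
  s1 = b.(b.(0 + 0) | (a.0 + (0 + 0))) → —b→ s2
  s2 = b.(0 + 0) | (a.0 + (0 + 0)) → —a→ s3, —b→ s4
  s3 = b.(0 + 0) | 0 → —b→ s5
  s4 = (0 + 0) | (a.0 + (0 + 0)) → —a→ s5
  s5 = (0 + 0) | 0 → deadlocked
Q's transition system — 6 states:
  t0 = b.(0 + b.(b.(0 + 0) | (a.0 + (0 + 0)))) → —b→ t1
  t1 = 0 + b.(b.(0 + 0) | (a.0 + (0 + 0))) → —b→ t2
  t2 = b.(0 + 0) | (a.0 + (0 + 0)) → —a→ t3, —b→ t4
  t3 = b.(0 + 0) | 0 → —b→ t5
  t4 = (0 + 0) | (a.0 + (0 + 0)) → —a→ t5
  t5 = (0 + 0) | 0 → deadlocked
Bisimilarity quotient blocks:
  B0 = {s0, t0}
  B1 = {s1, t1}
  B2 = {s2, t2}
  B3 = {s4, t4}
  B4 = {s5, t5}
  B5 = {s3, t3}
s0 ∈ B0, t0 ∈ B0 → same block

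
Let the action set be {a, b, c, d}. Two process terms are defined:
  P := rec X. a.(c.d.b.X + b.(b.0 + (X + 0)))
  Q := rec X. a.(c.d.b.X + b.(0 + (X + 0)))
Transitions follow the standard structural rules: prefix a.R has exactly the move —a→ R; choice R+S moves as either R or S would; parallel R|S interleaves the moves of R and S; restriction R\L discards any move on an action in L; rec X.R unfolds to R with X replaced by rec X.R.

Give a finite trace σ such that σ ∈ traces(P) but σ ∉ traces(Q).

LTS(P): 6 reachable states
  s0 = rec X. a.(c.d.b.X + b.(b.0 + (X + 0))) has moves ··a··> s1
  s1 = c.d.b.(rec X. a.(c.d.b.X + b.(b.0 + (X + 0)))) + b.(b.0 + ((rec X. a.(c.d.b.X + b.(b.0 + (X + 0)))) + 0)) has moves ··b··> s2, ··c··> s3
  s2 = b.0 + ((rec X. a.(c.d.b.X + b.(b.0 + (X + 0)))) + 0) has moves ··a··> s1, ··b··> s4
  s3 = d.b.(rec X. a.(c.d.b.X + b.(b.0 + (X + 0)))) has moves ··d··> s5
  s4 = 0 has moves ·
  s5 = b.(rec X. a.(c.d.b.X + b.(b.0 + (X + 0)))) has moves ··b··> s0
LTS(Q): 5 reachable states
  t0 = rec X. a.(c.d.b.X + b.(0 + (X + 0))) has moves ··a··> t1
  t1 = c.d.b.(rec X. a.(c.d.b.X + b.(0 + (X + 0)))) + b.(0 + ((rec X. a.(c.d.b.X + b.(0 + (X + 0)))) + 0)) has moves ··b··> t2, ··c··> t3
  t2 = 0 + ((rec X. a.(c.d.b.X + b.(0 + (X + 0)))) + 0) has moves ··a··> t1
  t3 = d.b.(rec X. a.(c.d.b.X + b.(0 + (X + 0)))) has moves ··d··> t4
  t4 = b.(rec X. a.(c.d.b.X + b.(0 + (X + 0)))) has moves ··b··> t0
Trace ⟨abb⟩ through P, begin at {s0}:
  [1] a ⇒ {s1}
  [2] b ⇒ {s2}
  [3] b ⇒ {s4}
  — P admits the full trace.
Trace ⟨abb⟩ through Q, begin at {t0}:
  [1] a ⇒ {t1}
  [2] b ⇒ {t2}
  [3] b ⇒ ∅ (Q stuck)

abb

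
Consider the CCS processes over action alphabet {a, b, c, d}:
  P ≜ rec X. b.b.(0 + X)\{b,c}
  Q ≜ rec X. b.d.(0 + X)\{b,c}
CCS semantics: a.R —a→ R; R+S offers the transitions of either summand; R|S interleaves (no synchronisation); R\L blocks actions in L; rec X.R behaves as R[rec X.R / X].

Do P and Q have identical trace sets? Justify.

NO — witness ⟨bb⟩

LTS(P): 3 reachable states
  m0 = rec X. b.b.(0 + X)\{b,c} ⊢ =b=> m1
  m1 = b.(0 + (rec X. b.b.(0 + X)\{b,c}))\{b,c} ⊢ =b=> m2
  m2 = (0 + (rec X. b.b.(0 + X)\{b,c}))\{b,c} ⊢ stopped
LTS(Q): 3 reachable states
  n0 = rec X. b.d.(0 + X)\{b,c} ⊢ =b=> n1
  n1 = d.(0 + (rec X. b.d.(0 + X)\{b,c}))\{b,c} ⊢ =d=> n2
  n2 = (0 + (rec X. b.d.(0 + X)\{b,c}))\{b,c} ⊢ stopped
Run σ = ⟨bb⟩ on P: start {m0}
  [1] b ⇒ {m1}
  [2] b ⇒ {m2}
  ✓ P
Run σ = ⟨bb⟩ on Q: start {n0}
  [1] b ⇒ {n1}
  [2] b ⇒ ∅  — Q cannot continue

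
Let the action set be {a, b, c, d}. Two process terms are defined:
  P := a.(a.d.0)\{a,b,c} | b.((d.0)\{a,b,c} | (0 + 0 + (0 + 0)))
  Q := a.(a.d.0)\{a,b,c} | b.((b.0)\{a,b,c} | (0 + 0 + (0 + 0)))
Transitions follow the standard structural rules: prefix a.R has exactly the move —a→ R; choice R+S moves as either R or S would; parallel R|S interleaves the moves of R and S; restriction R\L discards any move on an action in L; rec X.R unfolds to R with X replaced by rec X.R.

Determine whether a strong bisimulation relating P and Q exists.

Reachable graph of P (6 states):
  p0 = a.(a.d.0)\{a,b,c} | b.((d.0)\{a,b,c} | (0 + 0 + (0 + 0))) :: -a-> p1, -b-> p2
  p1 = (a.d.0)\{a,b,c} | b.((d.0)\{a,b,c} | (0 + 0 + (0 + 0))) :: -b-> p3
  p2 = a.(a.d.0)\{a,b,c} | ((d.0)\{a,b,c} | (0 + 0 + (0 + 0))) :: -a-> p3, -d-> p4
  p3 = (a.d.0)\{a,b,c} | ((d.0)\{a,b,c} | (0 + 0 + (0 + 0))) :: -d-> p5
  p4 = a.(a.d.0)\{a,b,c} | (0\{a,b,c} | (0 + 0 + (0 + 0))) :: -a-> p5
  p5 = (a.d.0)\{a,b,c} | (0\{a,b,c} | (0 + 0 + (0 + 0))) :: ·
Reachable graph of Q (4 states):
  q0 = a.(a.d.0)\{a,b,c} | b.((b.0)\{a,b,c} | (0 + 0 + (0 + 0))) :: -a-> q1, -b-> q2
  q1 = (a.d.0)\{a,b,c} | b.((b.0)\{a,b,c} | (0 + 0 + (0 + 0))) :: -b-> q3
  q2 = a.(a.d.0)\{a,b,c} | ((b.0)\{a,b,c} | (0 + 0 + (0 + 0))) :: -a-> q3
  q3 = (a.d.0)\{a,b,c} | ((b.0)\{a,b,c} | (0 + 0 + (0 + 0))) :: ·
Partition-refinement fixed point:
  B0 = {p0}
  B1 = {p1}
  B2 = {p3}
  B3 = {p5, q3}
  B4 = {p2}
  B5 = {p4, q2}
  B6 = {q0}
  B7 = {q1}
p0 ∈ B0, q0 ∈ B6 → different blocks

NO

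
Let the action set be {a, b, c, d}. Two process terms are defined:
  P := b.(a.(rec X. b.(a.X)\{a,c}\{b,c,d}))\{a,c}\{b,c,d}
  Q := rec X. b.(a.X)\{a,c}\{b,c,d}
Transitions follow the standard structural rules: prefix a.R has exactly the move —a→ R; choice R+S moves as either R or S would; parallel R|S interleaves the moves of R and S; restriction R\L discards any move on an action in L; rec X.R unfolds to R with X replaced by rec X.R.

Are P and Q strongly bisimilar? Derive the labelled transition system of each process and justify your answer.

P ~ Q

P's transition system — 2 states:
  p0 = b.(a.(rec X. b.(a.X)\{a,c}\{b,c,d}))\{a,c}\{b,c,d} :: —b→ p1
  p1 = (a.(rec X. b.(a.X)\{a,c}\{b,c,d}))\{a,c}\{b,c,d} :: stopped
Q's transition system — 2 states:
  q0 = rec X. b.(a.X)\{a,c}\{b,c,d} :: —b→ q1
  q1 = (a.(rec X. b.(a.X)\{a,c}\{b,c,d}))\{a,c}\{b,c,d} :: stopped
Partition-refinement fixed point:
  B0 = {p0, q0}
  B1 = {p1, q1}
p0 ∈ B0, q0 ∈ B0 → same block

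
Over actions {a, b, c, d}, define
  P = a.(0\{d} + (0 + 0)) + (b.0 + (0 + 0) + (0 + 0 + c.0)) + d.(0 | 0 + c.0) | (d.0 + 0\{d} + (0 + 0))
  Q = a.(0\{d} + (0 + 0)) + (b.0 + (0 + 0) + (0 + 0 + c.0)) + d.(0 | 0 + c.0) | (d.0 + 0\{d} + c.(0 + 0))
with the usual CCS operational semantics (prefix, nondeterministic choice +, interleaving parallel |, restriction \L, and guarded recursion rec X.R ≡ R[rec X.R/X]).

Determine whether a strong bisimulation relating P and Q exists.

Reachable graph of P (8 states):
  m0 = a.(0\{d} + (0 + 0)) + (b.0 + (0 + 0) + (0 + 0 + c.0)) + d.(0 | 0 + c.0) | (d.0 + 0\{d} + (0 + 0)) :: --a--▸ m1, --b--▸ m2, --c--▸ m2, --d--▸ m3, --d--▸ m4
  m1 = 0\{d} + (0 + 0) :: ·
  m2 = 0 :: ·
  m3 = (0 | 0 + c.0) | (d.0 + 0\{d} + (0 + 0)) :: --c--▸ m5, --d--▸ m6
  m4 = d.(0 | 0 + c.0) | 0 :: --d--▸ m6
  m5 = 0 | (d.0 + 0\{d} + (0 + 0)) :: --d--▸ m7
  m6 = (0 | 0 + c.0) | 0 :: --c--▸ m7
  m7 = 0 | 0 :: ·
Reachable graph of Q (11 states):
  n0 = a.(0\{d} + (0 + 0)) + (b.0 + (0 + 0) + (0 + 0 + c.0)) + d.(0 | 0 + c.0) | (d.0 + 0\{d} + c.(0 + 0)) :: --a--▸ n1, --b--▸ n2, --c--▸ n2, --c--▸ n3, --d--▸ n4, --d--▸ n5
  n1 = 0\{d} + (0 + 0) :: ·
  n2 = 0 :: ·
  n3 = d.(0 | 0 + c.0) | (0 + 0) :: --d--▸ n6
  n4 = (0 | 0 + c.0) | (d.0 + 0\{d} + c.(0 + 0)) :: --c--▸ n6, --c--▸ n7, --d--▸ n8
  n5 = d.(0 | 0 + c.0) | 0 :: --d--▸ n8
  n6 = (0 | 0 + c.0) | (0 + 0) :: --c--▸ n9
  n7 = 0 | (d.0 + 0\{d} + c.(0 + 0)) :: --c--▸ n9, --d--▸ n10
  n8 = (0 | 0 + c.0) | 0 :: --c--▸ n10
  n9 = 0 | (0 + 0) :: ·
  n10 = 0 | 0 :: ·
Partition-refinement fixed point:
  B0 = {m0}
  B1 = {m1, m2, m7, n1, n10, n2, n9}
  B2 = {m4, n3, n5}
  B3 = {m6, n6, n8}
  B4 = {m3}
  B5 = {m5}
  B6 = {n0}
  B7 = {n4}
  B8 = {n7}
m0 ∈ B0, n0 ∈ B6 → different blocks

not bisimilar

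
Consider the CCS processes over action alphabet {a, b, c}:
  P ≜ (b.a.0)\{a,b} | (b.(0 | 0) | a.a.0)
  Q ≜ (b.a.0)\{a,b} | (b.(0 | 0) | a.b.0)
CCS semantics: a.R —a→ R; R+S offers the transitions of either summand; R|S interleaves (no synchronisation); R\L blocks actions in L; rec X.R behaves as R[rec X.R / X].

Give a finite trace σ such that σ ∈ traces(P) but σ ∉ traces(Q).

Reachable graph of P (6 states):
  m0 = (b.a.0)\{a,b} | (b.(0 | 0) | a.a.0) :: ··a··> m1, ··b··> m2
  m1 = (b.a.0)\{a,b} | (b.(0 | 0) | a.0) :: ··a··> m3, ··b··> m4
  m2 = (b.a.0)\{a,b} | (0 | 0 | a.a.0) :: ··a··> m4
  m3 = (b.a.0)\{a,b} | (b.(0 | 0) | 0) :: ··b··> m5
  m4 = (b.a.0)\{a,b} | (0 | 0 | a.0) :: ··a··> m5
  m5 = (b.a.0)\{a,b} | (0 | 0 | 0) :: deadlocked
Reachable graph of Q (6 states):
  n0 = (b.a.0)\{a,b} | (b.(0 | 0) | a.b.0) :: ··a··> n1, ··b··> n2
  n1 = (b.a.0)\{a,b} | (b.(0 | 0) | b.0) :: ··b··> n3, ··b··> n4
  n2 = (b.a.0)\{a,b} | (0 | 0 | a.b.0) :: ··a··> n3
  n3 = (b.a.0)\{a,b} | (0 | 0 | b.0) :: ··b··> n5
  n4 = (b.a.0)\{a,b} | (b.(0 | 0) | 0) :: ··b··> n5
  n5 = (b.a.0)\{a,b} | (0 | 0 | 0) :: deadlocked
Run σ = ⟨aa⟩ on P: start {m0}
  step 1 (a): {m1}
  step 2 (a): {m3}
  — P admits the full trace.
Run σ = ⟨aa⟩ on Q: start {n0}
  step 1 (a): {n1}
  step 2 (a): no successor for Q

aa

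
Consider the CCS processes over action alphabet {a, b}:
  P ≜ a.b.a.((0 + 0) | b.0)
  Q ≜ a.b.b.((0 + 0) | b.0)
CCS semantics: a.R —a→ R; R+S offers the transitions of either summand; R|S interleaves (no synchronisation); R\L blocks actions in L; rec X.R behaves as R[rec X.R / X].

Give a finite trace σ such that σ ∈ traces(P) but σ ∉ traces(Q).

aba

Reachable graph of P (5 states):
  s0 = a.b.a.((0 + 0) | b.0) ⊢ =a=> s1
  s1 = b.a.((0 + 0) | b.0) ⊢ =b=> s2
  s2 = a.((0 + 0) | b.0) ⊢ =a=> s3
  s3 = (0 + 0) | b.0 ⊢ =b=> s4
  s4 = (0 + 0) | 0 ⊢ deadlocked
Reachable graph of Q (5 states):
  t0 = a.b.b.((0 + 0) | b.0) ⊢ =a=> t1
  t1 = b.b.((0 + 0) | b.0) ⊢ =b=> t2
  t2 = b.((0 + 0) | b.0) ⊢ =b=> t3
  t3 = (0 + 0) | b.0 ⊢ =b=> t4
  t4 = (0 + 0) | 0 ⊢ deadlocked
Executing aba from P (initial set {s0}):
  [1] a ⇒ {s1}
  [2] b ⇒ {s2}
  [3] a ⇒ {s3}
  P completes σ.
Executing aba from Q (initial set {t0}):
  [1] a ⇒ {t1}
  [2] b ⇒ {t2}
  [3] a ⇒ no successor for Q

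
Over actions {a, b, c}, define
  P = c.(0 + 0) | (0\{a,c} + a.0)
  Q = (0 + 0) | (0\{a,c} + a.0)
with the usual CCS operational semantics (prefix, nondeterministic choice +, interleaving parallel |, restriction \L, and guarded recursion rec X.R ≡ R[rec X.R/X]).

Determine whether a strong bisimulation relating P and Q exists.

P's transition system — 4 states:
  s0 = c.(0 + 0) | (0\{a,c} + a.0) ⊢ ··a··> s1, ··c··> s2
  s1 = c.(0 + 0) | 0 ⊢ ··c··> s3
  s2 = (0 + 0) | (0\{a,c} + a.0) ⊢ ··a··> s3
  s3 = (0 + 0) | 0 ⊢ ·
Q's transition system — 2 states:
  t0 = (0 + 0) | (0\{a,c} + a.0) ⊢ ··a··> t1
  t1 = (0 + 0) | 0 ⊢ ·
Partition-refinement fixed point:
  B0 = {s0}
  B1 = {s1}
  B2 = {s3, t1}
  B3 = {s2, t0}
s0 ∈ B0, t0 ∈ B3 → different blocks

NO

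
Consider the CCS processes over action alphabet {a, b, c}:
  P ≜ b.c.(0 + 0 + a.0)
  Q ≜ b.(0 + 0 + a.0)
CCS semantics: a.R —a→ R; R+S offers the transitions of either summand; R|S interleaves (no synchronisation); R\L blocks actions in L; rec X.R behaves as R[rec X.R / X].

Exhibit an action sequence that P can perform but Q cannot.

bc

P's transition system — 4 states:
  p0 = b.c.(0 + 0 + a.0) ⊢ —b→ p1
  p1 = c.(0 + 0 + a.0) ⊢ —c→ p2
  p2 = 0 + 0 + a.0 ⊢ —a→ p3
  p3 = 0 ⊢ ∅
Q's transition system — 3 states:
  q0 = b.(0 + 0 + a.0) ⊢ —b→ q1
  q1 = 0 + 0 + a.0 ⊢ —a→ q2
  q2 = 0 ⊢ ∅
Run σ = ⟨bc⟩ on P: start {p0}
  [1] b ⇒ {p1}
  [2] c ⇒ {p2}
  ✓ P
Run σ = ⟨bc⟩ on Q: start {q0}
  [1] b ⇒ {q1}
  [2] c ⇒ ∅ (Q stuck)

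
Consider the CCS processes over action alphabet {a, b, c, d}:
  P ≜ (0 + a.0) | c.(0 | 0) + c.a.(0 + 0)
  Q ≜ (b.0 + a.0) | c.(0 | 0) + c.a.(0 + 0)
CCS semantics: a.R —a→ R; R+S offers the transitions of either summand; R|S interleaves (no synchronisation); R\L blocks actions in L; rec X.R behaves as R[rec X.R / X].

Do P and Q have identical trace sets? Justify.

traces(P) ≠ traces(Q) — witness ⟨b⟩

LTS(P): 6 reachable states
  u0 = (0 + a.0) | c.(0 | 0) + c.a.(0 + 0) has moves =a=> u1, =c=> u2, =c=> u3
  u1 = 0 | c.(0 | 0) has moves =c=> u4
  u2 = (0 + a.0) | (0 | 0) has moves =a=> u4
  u3 = a.(0 + 0) has moves =a=> u5
  u4 = 0 | (0 | 0) has moves ·
  u5 = 0 + 0 has moves ·
LTS(Q): 6 reachable states
  v0 = (b.0 + a.0) | c.(0 | 0) + c.a.(0 + 0) has moves =a=> v1, =b=> v1, =c=> v2, =c=> v3
  v1 = 0 | c.(0 | 0) has moves =c=> v4
  v2 = (b.0 + a.0) | (0 | 0) has moves =a=> v4, =b=> v4
  v3 = a.(0 + 0) has moves =a=> v5
  v4 = 0 | (0 | 0) has moves ·
  v5 = 0 + 0 has moves ·
Executing b from Q (initial set {v0}):
  [1] b ⇒ {v1}
  — Q admits the full trace.
Executing b from P (initial set {u0}):
  [1] b ⇒ ∅  — P cannot continue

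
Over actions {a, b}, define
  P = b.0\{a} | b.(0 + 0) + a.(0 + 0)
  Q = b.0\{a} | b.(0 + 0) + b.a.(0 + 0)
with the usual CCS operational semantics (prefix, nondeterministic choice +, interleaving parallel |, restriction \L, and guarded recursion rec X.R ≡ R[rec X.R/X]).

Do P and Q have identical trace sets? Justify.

traces(P) ≠ traces(Q) — witness ⟨a⟩

P's transition system — 5 states:
  u0 = b.0\{a} | b.(0 + 0) + a.(0 + 0) has moves —a→ u1, —b→ u2, —b→ u3
  u1 = 0 + 0 has moves stopped
  u2 = 0\{a} | b.(0 + 0) has moves —b→ u4
  u3 = b.0\{a} | (0 + 0) has moves —b→ u4
  u4 = 0\{a} | (0 + 0) has moves stopped
Q's transition system — 6 states:
  v0 = b.0\{a} | b.(0 + 0) + b.a.(0 + 0) has moves —b→ v1, —b→ v2, —b→ v3
  v1 = 0\{a} | b.(0 + 0) has moves —b→ v4
  v2 = a.(0 + 0) has moves —a→ v5
  v3 = b.0\{a} | (0 + 0) has moves —b→ v4
  v4 = 0\{a} | (0 + 0) has moves stopped
  v5 = 0 + 0 has moves stopped
Run σ = ⟨a⟩ on P: start {u0}
  [1] a ⇒ {u1}
  — P admits the full trace.
Run σ = ⟨a⟩ on Q: start {v0}
  [1] a ⇒ no successor for Q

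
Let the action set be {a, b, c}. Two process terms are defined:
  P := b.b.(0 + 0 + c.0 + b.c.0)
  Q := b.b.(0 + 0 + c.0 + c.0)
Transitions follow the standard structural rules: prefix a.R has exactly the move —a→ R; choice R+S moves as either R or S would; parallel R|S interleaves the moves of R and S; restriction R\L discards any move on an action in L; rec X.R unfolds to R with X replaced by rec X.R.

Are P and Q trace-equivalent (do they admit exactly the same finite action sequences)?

traces(P) ≠ traces(Q) — witness ⟨bbb⟩

P's transition system — 5 states:
  m0 = b.b.(0 + 0 + c.0 + b.c.0) has moves =b=> m1
  m1 = b.(0 + 0 + c.0 + b.c.0) has moves =b=> m2
  m2 = 0 + 0 + c.0 + b.c.0 has moves =b=> m3, =c=> m4
  m3 = c.0 has moves =c=> m4
  m4 = 0 has moves deadlocked
Q's transition system — 4 states:
  n0 = b.b.(0 + 0 + c.0 + c.0) has moves =b=> n1
  n1 = b.(0 + 0 + c.0 + c.0) has moves =b=> n2
  n2 = 0 + 0 + c.0 + c.0 has moves =c=> n3
  n3 = 0 has moves deadlocked
Executing bbb from P (initial set {m0}):
  [1] b ⇒ {m1}
  [2] b ⇒ {m2}
  [3] b ⇒ {m3}
  P completes σ.
Executing bbb from Q (initial set {n0}):
  [1] b ⇒ {n1}
  [2] b ⇒ {n2}
  [3] b ⇒ ∅  — Q cannot continue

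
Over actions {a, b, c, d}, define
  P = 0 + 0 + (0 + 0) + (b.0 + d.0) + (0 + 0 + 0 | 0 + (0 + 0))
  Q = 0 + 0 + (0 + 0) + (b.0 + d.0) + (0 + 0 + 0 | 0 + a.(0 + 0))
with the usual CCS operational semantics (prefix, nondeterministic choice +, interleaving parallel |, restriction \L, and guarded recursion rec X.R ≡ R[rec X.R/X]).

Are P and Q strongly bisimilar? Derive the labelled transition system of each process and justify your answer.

LTS(P): 2 reachable states
  m0 = 0 + 0 + (0 + 0) + (b.0 + d.0) + (0 + 0 + 0 | 0 + (0 + 0)) has moves --b--▸ m1, --d--▸ m1
  m1 = 0 has moves stopped
LTS(Q): 3 reachable states
  n0 = 0 + 0 + (0 + 0) + (b.0 + d.0) + (0 + 0 + 0 | 0 + a.(0 + 0)) has moves --a--▸ n1, --b--▸ n2, --d--▸ n2
  n1 = 0 + 0 has moves stopped
  n2 = 0 has moves stopped
Bisimilarity quotient blocks:
  B0 = {m0}
  B1 = {m1, n1, n2}
  B2 = {n0}
m0 ∈ B0, n0 ∈ B2 → different blocks

P ≁ Q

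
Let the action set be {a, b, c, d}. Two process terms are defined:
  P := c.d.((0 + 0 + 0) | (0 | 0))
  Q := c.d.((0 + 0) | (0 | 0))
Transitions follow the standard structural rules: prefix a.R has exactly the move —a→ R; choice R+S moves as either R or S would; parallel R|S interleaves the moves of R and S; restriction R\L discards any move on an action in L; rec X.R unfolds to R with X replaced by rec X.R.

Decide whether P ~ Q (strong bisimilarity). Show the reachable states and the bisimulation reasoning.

YES

LTS(P): 3 reachable states
  p0 = c.d.((0 + 0 + 0) | (0 | 0)) ⊢ =c=> p1
  p1 = d.((0 + 0 + 0) | (0 | 0)) ⊢ =d=> p2
  p2 = (0 + 0 + 0) | (0 | 0) ⊢ (no moves)
LTS(Q): 3 reachable states
  q0 = c.d.((0 + 0) | (0 | 0)) ⊢ =c=> q1
  q1 = d.((0 + 0) | (0 | 0)) ⊢ =d=> q2
  q2 = (0 + 0) | (0 | 0) ⊢ (no moves)
Coarsest stable partition (strong bisimilarity classes):
  B0 = {p0, q0}
  B1 = {p1, q1}
  B2 = {p2, q2}
p0 ∈ B0, q0 ∈ B0 → same block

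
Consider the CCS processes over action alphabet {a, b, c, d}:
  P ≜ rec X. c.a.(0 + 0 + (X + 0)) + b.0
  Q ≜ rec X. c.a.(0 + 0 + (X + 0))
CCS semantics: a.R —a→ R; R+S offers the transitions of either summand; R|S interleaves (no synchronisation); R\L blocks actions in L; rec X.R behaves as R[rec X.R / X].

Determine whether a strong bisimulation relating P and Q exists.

NO

LTS(P): 4 reachable states
  p0 = rec X. c.a.(0 + 0 + (X + 0)) + b.0 ⊢ =b=> p1, =c=> p2
  p1 = 0 ⊢ ·
  p2 = a.(0 + 0 + ((rec X. c.a.(0 + 0 + (X + 0)) + b.0) + 0)) ⊢ =a=> p3
  p3 = 0 + 0 + ((rec X. c.a.(0 + 0 + (X + 0)) + b.0) + 0) ⊢ =b=> p1, =c=> p2
LTS(Q): 3 reachable states
  q0 = rec X. c.a.(0 + 0 + (X + 0)) ⊢ =c=> q1
  q1 = a.(0 + 0 + ((rec X. c.a.(0 + 0 + (X + 0))) + 0)) ⊢ =a=> q2
  q2 = 0 + 0 + ((rec X. c.a.(0 + 0 + (X + 0))) + 0) ⊢ =c=> q1
Bisimilarity quotient blocks:
  B0 = {p0, p3}
  B1 = {p2}
  B2 = {p1}
  B3 = {q0, q2}
  B4 = {q1}
p0 ∈ B0, q0 ∈ B3 → different blocks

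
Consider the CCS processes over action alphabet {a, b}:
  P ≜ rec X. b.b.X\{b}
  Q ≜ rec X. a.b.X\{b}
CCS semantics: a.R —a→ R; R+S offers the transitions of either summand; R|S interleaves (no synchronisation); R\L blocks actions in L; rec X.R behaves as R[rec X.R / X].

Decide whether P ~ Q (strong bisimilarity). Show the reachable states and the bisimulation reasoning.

P ≁ Q

Reachable graph of P (3 states):
  m0 = rec X. b.b.X\{b} ⊢ ··b··> m1
  m1 = b.(rec X. b.b.X\{b})\{b} ⊢ ··b··> m2
  m2 = (rec X. b.b.X\{b})\{b} ⊢ deadlocked
Reachable graph of Q (4 states):
  n0 = rec X. a.b.X\{b} ⊢ ··a··> n1
  n1 = b.(rec X. a.b.X\{b})\{b} ⊢ ··b··> n2
  n2 = (rec X. a.b.X\{b})\{b} ⊢ ··a··> n3
  n3 = (b.(rec X. a.b.X\{b})\{b})\{b} ⊢ deadlocked
Coarsest stable partition (strong bisimilarity classes):
  B0 = {m0}
  B1 = {m1}
  B2 = {m2, n3}
  B3 = {n0}
  B4 = {n1}
  B5 = {n2}
m0 ∈ B0, n0 ∈ B3 → different blocks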